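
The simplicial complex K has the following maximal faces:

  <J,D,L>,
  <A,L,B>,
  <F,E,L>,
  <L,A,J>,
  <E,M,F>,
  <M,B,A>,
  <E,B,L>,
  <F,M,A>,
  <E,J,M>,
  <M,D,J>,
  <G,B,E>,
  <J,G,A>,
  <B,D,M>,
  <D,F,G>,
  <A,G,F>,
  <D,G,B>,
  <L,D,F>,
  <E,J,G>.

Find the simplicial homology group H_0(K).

H_0 = Z.

Fix the vertex order A < B < D < E < F < G < J < L < M and write every simplex with vertices in increasing order. Then dim K = 2 and the simplices of K are:

  0-simplices (9): A, B, D, E, F, G, J, L, M
  1-simplices (27): AB, AF, AG, AJ, AL, AM, BD, BE, BG, BL, BM, DF, DG, DJ, DL, DM, EF, EG, EJ, EL, EM, FG, FL, FM, GJ, JL, JM
  2-simplices (18): ABL, ABM, AFG, AFM, AGJ, AJL, BDG, BDM, BEG, BEL, DFG, DFL, DJL, DJM, EFL, EFM, EGJ, EJM

so the chain groups are C_0 ≅ Z^9, C_1 ≅ Z^27, C_2 ≅ Z^18.

∂_1: C_1 → C_0 is given by ∂[p,q] = [q] − [p]. For instance
  ∂BE = E − B.
The resulting 9×27 matrix has rank 8, and its Smith normal form has invariant factors (1,1,1,1,1,1,1,1).

∂_2: C_2 → C_1 acts by ∂[p,q,r] = [q,r] − [p,r] + [p,q]. For instance
  ∂AFM = FM − AM + AF,
  ∂DFG = FG − DG + DF.
The resulting 27×18 matrix has rank 17, and its Smith normal form has invariant factors (1,1,1,1,1,1,1,1,1,1,1,1,1,1,1,1,1).

Reading off H_k = ker ∂_k / im ∂_{k+1}:

  H_0: rank C_0 − rank ∂_1 = 9 − 8 = 1, and the invariant factors of ∂_1 are all 1, so H_0 ≅ Z.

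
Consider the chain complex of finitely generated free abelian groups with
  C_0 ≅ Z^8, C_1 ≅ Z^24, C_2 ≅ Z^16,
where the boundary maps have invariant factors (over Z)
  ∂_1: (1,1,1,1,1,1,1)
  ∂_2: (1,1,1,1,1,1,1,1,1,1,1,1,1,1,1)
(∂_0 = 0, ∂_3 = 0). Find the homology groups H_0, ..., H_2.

H_0: b_0 = 8 − 0 − 7 = 1; torsion from ∂_1 factors > 1: none. So H_0 = Z.
H_1: b_1 = 24 − 7 − 15 = 2; torsion from ∂_2 factors > 1: none. So H_1 = Z^2.
H_2: b_2 = 16 − 15 − 0 = 1; torsion from ∂_3 factors > 1: none. So H_2 = Z.

H_0 = Z,  H_1 = Z^2,  H_2 = Z.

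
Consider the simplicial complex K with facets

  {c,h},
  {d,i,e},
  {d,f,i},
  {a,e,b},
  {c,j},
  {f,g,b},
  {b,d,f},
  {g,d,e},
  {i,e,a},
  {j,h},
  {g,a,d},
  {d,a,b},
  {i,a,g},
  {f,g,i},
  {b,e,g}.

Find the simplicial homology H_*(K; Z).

Order the vertices as a < b < c < d < e < f < g < h < i < j. Listing each simplex with vertices in this order, K has dimension 2 with simplices:

  0-simplices (10): a, b, c, d, e, f, g, h, i, j
  1-simplices (21): ab, ad, ae, ag, ai, bd, be, bf, bg, ch, cj, de, df, dg, di, eg, ei, fg, fi, gi, hj
  2-simplices (12): abd, abe, adg, aei, agi, bdf, beg, bfg, deg, dei, dfi, fgi

giving chain groups C_0 ≅ Z^10, C_1 ≅ Z^21, C_2 ≅ Z^12.

Boundary ∂_1: C_1 → C_0 is given by ∂[p,q] = [q] − [p].
The resulting 10×21 matrix has rank 8, and its Smith normal form has invariant factors (1,1,1,1,1,1,1,1).

Boundary ∂_2: C_2 → C_1 acts by ∂[p,q,r] = [q,r] − [p,r] + [p,q]. For instance
  ∂bfg = fg − bg + bf,
  ∂dfi = fi − di + df.
As a 21×12 matrix over Z this has rank 12, with invariant factors (1,1,1,1,1,1,1,1,1,1,1,2).

Reading off H_k = ker ∂_k / im ∂_{k+1}:

  H_0: rank C_0 − rank ∂_1 = 10 − 8 = 2, and the invariant factors of ∂_1 are all 1, so H_0 ≅ Z^2.
  H_1: rank ker ∂_1 − rank ∂_2 = (21 − 8) − 12 = 1, and ∂_2 has invariant factor 2 > 1, so H_1 ≅ Z × Z/2.
  H_2: rank ker ∂_2 − rank ∂_3 = (12 − 12) − 0 = 0, and there is no ∂_3, so H_2 ≅ 0.

(K is a triangulation of the disjoint union of the circle S^1 and the real projective plane RP^2.)

H_0 = Z^2,  H_1 = Z × Z/2,  H_2 = 0.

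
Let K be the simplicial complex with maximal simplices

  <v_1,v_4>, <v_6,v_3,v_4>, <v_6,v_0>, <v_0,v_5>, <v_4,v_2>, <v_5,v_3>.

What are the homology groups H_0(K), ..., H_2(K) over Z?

H_0 ≅ Z,  H_1 ≅ Z,  H_2 = 0.

K has 7 vertices, 8 edges, 1 triangle.
rank ∂_0 = 0, rank ∂_1 = 6 ⇒ b_0 = 7 − 0 − 6 = 1; all invariant factors of ∂_1 are 1 so no torsion. So H_0 ≅ Z.
rank ∂_1 = 6, rank ∂_2 = 1 ⇒ b_1 = 8 − 6 − 1 = 1; all invariant factors of ∂_2 are 1 so no torsion. So H_1 ≅ Z.
rank ∂_2 = 1, rank ∂_3 = 0 ⇒ b_2 = 1 − 1 − 0 = 0. So H_2 ≅ 0.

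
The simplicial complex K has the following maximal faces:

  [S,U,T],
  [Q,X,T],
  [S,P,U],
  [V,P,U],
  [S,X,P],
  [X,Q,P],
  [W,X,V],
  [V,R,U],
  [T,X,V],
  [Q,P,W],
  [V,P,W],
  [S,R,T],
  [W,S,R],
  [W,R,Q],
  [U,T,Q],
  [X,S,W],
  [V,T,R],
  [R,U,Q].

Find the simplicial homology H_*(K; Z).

Fix the vertex order P < Q < R < S < T < U < V < W < X and write every simplex with vertices in increasing order. Then dim K = 2 and the simplices of K are:

  0-simplices (9): P, Q, R, S, T, U, V, W, X
  1-simplices (27): PQ, PS, PU, PV, PW, PX, QR, QT, QU, QW, QX, RS, RT, RU, RV, RW, ST, SU, SW, SX, TU, TV, TX, UV, VW, VX, WX
  2-simplices (18): PQW, PQX, PSU, PSX, PUV, PVW, QRU, QRW, QTU, QTX, RST, RSW, RTV, RUV, STU, SWX, TVX, VWX

so the chain groups are C_0 ≅ Z^9, C_1 ≅ Z^27, C_2 ≅ Z^18.

The boundary map ∂_1: C_1 → C_0 is given by ∂[p,q] = [q] − [p]. For instance
  ∂PV = V − P.
The resulting 9×27 matrix has rank 8, and its Smith normal form has invariant factors (1,1,1,1,1,1,1,1).

∂_2: C_2 → C_1 acts by ∂[p,q,r] = [q,r] − [p,r] + [p,q]. For instance
  ∂STU = TU − SU + ST,
  ∂PQX = QX − PX + PQ.
As a 27×18 matrix over Z this has rank 18, with invariant factors (1,1,1,1,1,1,1,1,1,1,1,1,1,1,1,1,1,2).

Now H_k = ker ∂_k / im ∂_{k+1}, so:

  H_0: rank C_0 − rank ∂_1 = 9 − 8 = 1, and the invariant factors of ∂_1 are all 1, so H_0 ≅ Z.
  H_1: rank ker ∂_1 − rank ∂_2 = (27 − 8) − 18 = 1, and ∂_2 has invariant factor 2 > 1, so H_1 ≅ Z ⊕ Z/2.
  H_2: rank ker ∂_2 − rank ∂_3 = (18 − 18) − 0 = 0, and there is no ∂_3, so H_2 ≅ 0.

(K is a triangulation of the Klein bottle.)

H_0 ≅ Z,  H_1 ≅ Z ⊕ Z/2,  H_2 = 0.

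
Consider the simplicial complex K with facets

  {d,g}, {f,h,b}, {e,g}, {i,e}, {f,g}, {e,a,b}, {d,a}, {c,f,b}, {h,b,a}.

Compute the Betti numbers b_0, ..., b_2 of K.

b_0 = 1, b_1 = 2, b_2 = 0.

We work with the vertex ordering a < b < c < d < e < f < g < h < i. The simplices of K, each written with vertices in increasing order, are:

  0-simplices (9): a, b, c, d, e, f, g, h, i
  1-simplices (14): ab, ad, ae, ah, bc, be, bf, bh, cf, dg, eg, ei, fg, fh
  2-simplices (4): abe, abh, bcf, bfh

Hence C_0 ≅ Z^9, C_1 ≅ Z^14, C_2 ≅ Z^4.

∂_1: C_1 → C_0 maps an edge to its endpoints' difference, ∂[p,q] = q − p.
The 9×14 boundary matrix has rank 8 and Smith normal form diag(1,1,1,1,1,1,1,1).

The boundary map ∂_2: C_2 → C_1 acts by ∂[p,q,r] = [q,r] − [p,r] + [p,q]. For instance
  ∂abh = bh − ah + ab,
  ∂bfh = fh − bh + bf.
This gives a 14×4 integer matrix of rank 4; reducing to Smith normal form yields diagonal entries (1,1,1,1).

Now H_k = ker ∂_k / im ∂_{k+1}, so:

  H_0: rank C_0 − rank ∂_1 = 9 − 8 = 1, and the invariant factors of ∂_1 are all 1, so H_0 ≅ Z.
  H_1: rank ker ∂_1 − rank ∂_2 = (14 − 8) − 4 = 2, and the invariant factors of ∂_2 are all 1, so H_1 ≅ Z^2.
  H_2: rank ker ∂_2 − rank ∂_3 = (4 − 4) − 0 = 0, and there is no ∂_3, so H_2 ≅ 0.

Hence the Betti numbers are b_0 = 1, b_1 = 2, b_2 = 0.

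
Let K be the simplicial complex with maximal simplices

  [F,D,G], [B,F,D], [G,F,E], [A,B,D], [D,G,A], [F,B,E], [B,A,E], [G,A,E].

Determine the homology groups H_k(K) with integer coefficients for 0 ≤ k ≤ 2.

H_0 ≅ Z,  H_1 = 0,  H_2 ≅ Z.

Order the vertices as A < B < D < E < F < G. Listing each simplex with vertices in this order, K has dimension 2 with simplices:

  0-simplices (6): A, B, D, E, F, G
  1-simplices (12): AB, AD, AE, AG, BD, BE, BF, DF, DG, EF, EG, FG
  2-simplices (8): ABD, ABE, ADG, AEG, BDF, BEF, DFG, EFG

so the chain groups are C_0 ≅ Z^6, C_1 ≅ Z^12, C_2 ≅ Z^8.

Boundary ∂_1: C_1 → C_0 sends each edge [p,q] (with p < q) to q − p.
The 6×12 boundary matrix has rank 5 and Smith normal form diag(1,1,1,1,1).

The boundary map ∂_2: C_2 → C_1 sends each 2-simplex [p,q,r] to [q,r] − [p,r] + [p,q]. For instance
  ∂BDF = DF − BF + BD,
  ∂DFG = FG − DG + DF.
The resulting 12×8 matrix has rank 7, and its Smith normal form has invariant factors (1,1,1,1,1,1,1).

Reading off H_k = ker ∂_k / im ∂_{k+1}:

  H_0: rank C_0 − rank ∂_1 = 6 − 5 = 1, and the invariant factors of ∂_1 are all 1, so H_0 = Z.
  H_1: rank ker ∂_1 − rank ∂_2 = (12 − 5) − 7 = 0, and the invariant factors of ∂_2 are all 1, so H_1 = 0.
  H_2: rank ker ∂_2 − rank ∂_3 = (8 − 7) − 0 = 1, and there is no ∂_3, so H_2 = Z.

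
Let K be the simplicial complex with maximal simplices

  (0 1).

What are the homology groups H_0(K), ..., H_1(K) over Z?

H_0 = Z,  H_1 = 0.

We work with the vertex ordering 0 < 1. The simplices of K, each written with vertices in increasing order, are:

  0-simplices (2): [0], [1]
  1-simplices (1): [0,1]

giving chain groups C_0 ≅ Z^2, C_1 ≅ Z^1.

Boundary ∂_1: C_1 → C_0 is given by ∂[p,q] = [q] − [p]. For instance
  ∂[0,1] = [1] − [0].
The 2×1 boundary matrix has rank 1 and Smith normal form diag(1).

Reading off H_k = ker ∂_k / im ∂_{k+1}:

  H_0: rank C_0 − rank ∂_1 = 2 − 1 = 1, and the invariant factors of ∂_1 are all 1, so H_0 ≅ Z.
  H_1: rank ker ∂_1 − rank ∂_2 = (1 − 1) − 0 = 0, and there is no ∂_2, so H_1 ≅ 0.

(K is a triangulation of the 1-simplex.)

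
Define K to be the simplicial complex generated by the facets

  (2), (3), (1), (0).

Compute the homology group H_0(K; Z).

Order the vertices as 0 < 1 < 2 < 3. Listing each simplex with vertices in this order, K has dimension 0 with simplices:

  0-simplices (4): [0], [1], [2], [3]

giving chain groups C_0 ≅ Z^4.

Now H_k = ker ∂_k / im ∂_{k+1}, so:

  H_0: rank C_0 − rank ∂_1 = 4 − 0 = 4, and there is no ∂_1, so H_0 = Z^4.

H_0 ≅ Z^4.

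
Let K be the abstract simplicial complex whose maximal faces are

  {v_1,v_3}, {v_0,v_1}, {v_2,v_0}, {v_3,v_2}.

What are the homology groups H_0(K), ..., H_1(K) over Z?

H_0 = Z,  H_1 = Z.

Fix the vertex order v_0 < v_1 < v_2 < v_3 and write every simplex with vertices in increasing order. Then dim K = 1 and the simplices of K are:

  0-simplices (4): [v_0], [v_1], [v_2], [v_3]
  1-simplices (4): [v_0,v_1], [v_0,v_2], [v_1,v_3], [v_2,v_3]

giving chain groups C_0 ≅ Z^4, C_1 ≅ Z^4.

∂_1: C_1 → C_0 sends each edge [p,q] (with p < q) to q − p.
This gives a 4×4 integer matrix of rank 3; reducing to Smith normal form yields diagonal entries (1,1,1).

From H_k ≅ ker(∂_k) / im(∂_{k+1}) we obtain:

  H_0: rank C_0 − rank ∂_1 = 4 − 3 = 1, and the invariant factors of ∂_1 are all 1, so H_0 = Z.
  H_1: rank ker ∂_1 − rank ∂_2 = (4 − 3) − 0 = 1, and there is no ∂_2, so H_1 = Z.

(K is a triangulation of the circle S^1.)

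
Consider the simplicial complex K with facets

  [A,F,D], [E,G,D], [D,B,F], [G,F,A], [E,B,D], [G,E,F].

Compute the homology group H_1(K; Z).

H_1 ≅ Z.

Fix the vertex order A < B < D < E < F < G and write every simplex with vertices in increasing order. Then dim K = 2 and the simplices of K are:

  0-simplices (6): A, B, D, E, F, G
  1-simplices (12): AD, AF, AG, BD, BE, BF, DE, DF, DG, EF, EG, FG
  2-simplices (6): ADF, AFG, BDE, BDF, DEG, EFG

giving chain groups C_0 ≅ Z^6, C_1 ≅ Z^12, C_2 ≅ Z^6.

The boundary map ∂_1: C_1 → C_0 maps an edge to its endpoints' difference, ∂[p,q] = q − p.
The 6×12 boundary matrix has rank 5 and Smith normal form diag(1,1,1,1,1).

∂_2: C_2 → C_1 maps a triangle to the signed sum of its edges. For instance
  ∂BDE = DE − BE + BD,
  ∂EFG = FG − EG + EF.
This gives a 12×6 integer matrix of rank 6; reducing to Smith normal form yields diagonal entries (1,1,1,1,1,1).

Computing H_k = (kernel of ∂_k) / (image of ∂_{k+1}):

  H_1: rank ker ∂_1 − rank ∂_2 = (12 − 5) − 6 = 1, and the invariant factors of ∂_2 are all 1, so H_1 ≅ Z.

(K is a triangulation of the cylinder S^1 x I.)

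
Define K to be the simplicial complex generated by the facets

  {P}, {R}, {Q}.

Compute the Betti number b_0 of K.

b_0 = 3.

We work with the vertex ordering P < Q < R. The simplices of K, each written with vertices in increasing order, are:

  0-simplices (3): P, Q, R

Hence C_0 ≅ Z^3.

From H_k ≅ ker(∂_k) / im(∂_{k+1}) we obtain:

  H_0: rank C_0 − rank ∂_1 = 3 − 0 = 3, and there is no ∂_1, so H_0 ≅ Z^3.

Hence the Betti numbers are b_0 = 3.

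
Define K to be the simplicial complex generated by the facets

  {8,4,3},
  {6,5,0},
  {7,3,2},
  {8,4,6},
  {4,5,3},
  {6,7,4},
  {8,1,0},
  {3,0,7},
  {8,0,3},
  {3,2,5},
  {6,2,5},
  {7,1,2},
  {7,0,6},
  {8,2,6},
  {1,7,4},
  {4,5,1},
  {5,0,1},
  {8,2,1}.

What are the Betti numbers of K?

Order the vertices as 0 < 1 < 2 < 3 < 4 < 5 < 6 < 7 < 8. Listing each simplex with vertices in this order, K has dimension 2 with simplices:

  0-simplices (9): [0], [1], [2], [3], [4], [5], [6], [7], [8]
  1-simplices (27): (27 of them)
  2-simplices (18): [0,1,5], [0,1,8], [0,3,7], [0,3,8], [0,5,6], [0,6,7], [1,2,7], [1,2,8], [1,4,5], [1,4,7], [2,3,5], [2,3,7], [2,5,6], [2,6,8], [3,4,5], [3,4,8], [4,6,7], [4,6,8]

so the chain groups are C_0 ≅ Z^9, C_1 ≅ Z^27, C_2 ≅ Z^18.

The boundary map ∂_1: C_1 → C_0 is given by ∂[p,q] = [q] − [p]. For instance
  ∂[1,8] = [8] − [1].
As a 9×27 matrix over Z this has rank 8, with invariant factors (1,1,1,1,1,1,1,1).

∂_2: C_2 → C_1 maps a triangle to the signed sum of its edges. For instance
  ∂[2,5,6] = [5,6] − [2,6] + [2,5],
  ∂[1,4,5] = [4,5] − [1,5] + [1,4].
The 27×18 boundary matrix has rank 17 and Smith normal form diag(1,1,1,1,1,1,1,1,1,1,1,1,1,1,1,1,1).

From H_k ≅ ker(∂_k) / im(∂_{k+1}) we obtain:

  H_0: rank C_0 − rank ∂_1 = 9 − 8 = 1, and the invariant factors of ∂_1 are all 1, so H_0 = Z.
  H_1: rank ker ∂_1 − rank ∂_2 = (27 − 8) − 17 = 2, and the invariant factors of ∂_2 are all 1, so H_1 = Z^2.
  H_2: rank ker ∂_2 − rank ∂_3 = (18 − 17) − 0 = 1, and there is no ∂_3, so H_2 = Z.

Hence the Betti numbers are b_0 = 1, b_1 = 2, b_2 = 1.

b_0 = 1, b_1 = 2, b_2 = 1.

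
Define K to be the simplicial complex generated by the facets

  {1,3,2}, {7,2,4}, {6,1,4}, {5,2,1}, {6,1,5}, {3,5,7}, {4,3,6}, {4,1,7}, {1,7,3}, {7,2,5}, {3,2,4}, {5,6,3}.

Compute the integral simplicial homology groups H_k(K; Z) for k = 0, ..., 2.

We work with the vertex ordering 1 < 2 < 3 < 4 < 5 < 6 < 7. The simplices of K, each written with vertices in increasing order, are:

  0-simplices (7): [1], [2], [3], [4], [5], [6], [7]
  1-simplices (18): [1,2], [1,3], [1,4], [1,5], [1,6], [1,7], [2,3], [2,4], [2,5], [2,7], [3,4], [3,5], [3,6], [3,7], [4,6], [4,7], [5,6], [5,7]
  2-simplices (12): [1,2,3], [1,2,5], [1,3,7], [1,4,6], [1,4,7], [1,5,6], [2,3,4], [2,4,7], [2,5,7], [3,4,6], [3,5,6], [3,5,7]

so the chain groups are C_0 ≅ Z^7, C_1 ≅ Z^18, C_2 ≅ Z^12.

Boundary ∂_1: C_1 → C_0 is given by ∂[p,q] = [q] − [p]. For instance
  ∂[2,7] = [7] − [2].
The resulting 7×18 matrix has rank 6, and its Smith normal form has invariant factors (1,1,1,1,1,1).

The boundary map ∂_2: C_2 → C_1 acts by ∂[p,q,r] = [q,r] − [p,r] + [p,q]. For instance
  ∂[1,2,5] = [2,5] − [1,5] + [1,2],
  ∂[2,3,4] = [3,4] − [2,4] + [2,3].
The 18×12 boundary matrix has rank 12 and Smith normal form diag(1,1,1,1,1,1,1,1,1,1,1,2).

From H_k ≅ ker(∂_k) / im(∂_{k+1}) we obtain:

  H_0: rank C_0 − rank ∂_1 = 7 − 6 = 1, and the invariant factors of ∂_1 are all 1, so H_0 ≅ Z.
  H_1: rank ker ∂_1 − rank ∂_2 = (18 − 6) − 12 = 0, and ∂_2 has invariant factor 2 > 1, so H_1 ≅ Z/2Z.
  H_2: rank ker ∂_2 − rank ∂_3 = (12 − 12) − 0 = 0, and there is no ∂_3, so H_2 ≅ 0.

H_0 ≅ Z,  H_1 ≅ Z/2Z,  H_2 = 0.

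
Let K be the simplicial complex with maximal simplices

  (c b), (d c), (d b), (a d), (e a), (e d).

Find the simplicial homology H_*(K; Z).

H_0 ≅ Z,  H_1 ≅ Z^2.

We work with the vertex ordering a < b < c < d < e. The simplices of K, each written with vertices in increasing order, are:

  0-simplices (5): a, b, c, d, e
  1-simplices (6): ad, ae, bc, bd, cd, de

giving chain groups C_0 ≅ Z^5, C_1 ≅ Z^6.

The boundary map ∂_1: C_1 → C_0 maps an edge to its endpoints' difference, ∂[p,q] = q − p. For instance
  ∂bd = d − b.
The 5×6 boundary matrix has rank 4 and Smith normal form diag(1,1,1,1).

Reading off H_k = ker ∂_k / im ∂_{k+1}:

  H_0: rank C_0 − rank ∂_1 = 5 − 4 = 1, and the invariant factors of ∂_1 are all 1, so H_0 ≅ Z.
  H_1: rank ker ∂_1 − rank ∂_2 = (6 − 4) − 0 = 2, and there is no ∂_2, so H_1 ≅ Z^2.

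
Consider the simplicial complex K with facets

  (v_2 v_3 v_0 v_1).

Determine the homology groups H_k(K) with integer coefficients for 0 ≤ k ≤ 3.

H_0 ≅ Z,  H_1 = 0,  H_2 = 0,  H_3 = 0.

Order the vertices as v_0 < v_1 < v_2 < v_3. Listing each simplex with vertices in this order, K has dimension 3 with simplices:

  0-simplices (4): [v_0], [v_1], [v_2], [v_3]
  1-simplices (6): [v_0,v_1], [v_0,v_2], [v_0,v_3], [v_1,v_2], [v_1,v_3], [v_2,v_3]
  2-simplices (4): [v_0,v_1,v_2], [v_0,v_1,v_3], [v_0,v_2,v_3], [v_1,v_2,v_3]
  3-simplices (1): [v_0,v_1,v_2,v_3]

so the chain groups are C_0 ≅ Z^4, C_1 ≅ Z^6, C_2 ≅ Z^4, C_3 ≅ Z^1.

The boundary map ∂_1: C_1 → C_0 is given by ∂[p,q] = [q] − [p]. For instance
  ∂[v_0,v_2] = [v_2] − [v_0].
This gives a 4×6 integer matrix of rank 3; reducing to Smith normal form yields diagonal entries (1,1,1).

The boundary map ∂_2: C_2 → C_1 acts by ∂[p,q,r] = [q,r] − [p,r] + [p,q]. For instance
  ∂[v_0,v_1,v_2] = [v_1,v_2] − [v_0,v_2] + [v_0,v_1],
  ∂[v_1,v_2,v_3] = [v_2,v_3] − [v_1,v_3] + [v_1,v_2].
This gives a 6×4 integer matrix of rank 3; reducing to Smith normal form yields diagonal entries (1,1,1).

The boundary map ∂_3: C_3 → C_2 sends each 3-simplex σ to the alternating sum Σ_i (−1)^i (σ with its i-th vertex removed). For instance
  ∂[v_0,v_1,v_2,v_3] = [v_1,v_2,v_3] − [v_0,v_2,v_3] + [v_0,v_1,v_3] − [v_0,v_1,v_2].
The resulting 4×1 matrix has rank 1, and its Smith normal form has invariant factors (1).

From H_k ≅ ker(∂_k) / im(∂_{k+1}) we obtain:

  H_0: rank C_0 − rank ∂_1 = 4 − 3 = 1, and the invariant factors of ∂_1 are all 1, so H_0 ≅ Z.
  H_1: rank ker ∂_1 − rank ∂_2 = (6 − 3) − 3 = 0, and the invariant factors of ∂_2 are all 1, so H_1 ≅ 0.
  H_2: rank ker ∂_2 − rank ∂_3 = (4 − 3) − 1 = 0, and the invariant factors of ∂_3 are all 1, so H_2 ≅ 0.
  H_3: rank ker ∂_3 − rank ∂_4 = (1 − 1) − 0 = 0, and there is no ∂_4, so H_3 ≅ 0.

As a check, the Euler characteristic is 4 − 6 + 4 − 1 = 1, which agrees with 1 − 0 + 0 − 0 = 1.
(K is a triangulation of the 3-simplex.)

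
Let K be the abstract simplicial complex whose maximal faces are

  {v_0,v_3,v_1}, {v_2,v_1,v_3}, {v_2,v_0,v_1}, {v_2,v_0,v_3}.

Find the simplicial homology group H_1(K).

H_1 = 0.

K has 4 vertices, 6 edges, 4 triangles.
rank ∂_1 = 3, rank ∂_2 = 3 ⇒ b_1 = 6 − 3 − 3 = 0; all invariant factors of ∂_2 are 1 so no torsion. So H_1 ≅ 0.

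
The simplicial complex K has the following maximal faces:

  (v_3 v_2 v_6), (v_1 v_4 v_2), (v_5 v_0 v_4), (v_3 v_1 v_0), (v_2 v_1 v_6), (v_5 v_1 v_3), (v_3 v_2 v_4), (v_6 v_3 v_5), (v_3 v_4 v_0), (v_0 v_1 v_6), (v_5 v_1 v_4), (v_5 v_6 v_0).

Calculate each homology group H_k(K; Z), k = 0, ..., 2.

We work with the vertex ordering v_0 < v_1 < v_2 < v_3 < v_4 < v_5 < v_6. The simplices of K, each written with vertices in increasing order, are:

  0-simplices (7): [v_0], [v_1], [v_2], [v_3], [v_4], [v_5], [v_6]
  1-simplices (18): (18 of them)
  2-simplices (12): (12 of them)

so the chain groups are C_0 ≅ Z^7, C_1 ≅ Z^18, C_2 ≅ Z^12.

Boundary ∂_1: C_1 → C_0 sends each edge [p,q] (with p < q) to q − p. For instance
  ∂[v_0,v_4] = [v_4] − [v_0].
As a 7×18 matrix over Z this has rank 6, with invariant factors (1,1,1,1,1,1).

∂_2: C_2 → C_1 acts by ∂[p,q,r] = [q,r] − [p,r] + [p,q]. For instance
  ∂[v_1,v_2,v_4] = [v_2,v_4] − [v_1,v_4] + [v_1,v_2],
  ∂[v_0,v_3,v_4] = [v_3,v_4] − [v_0,v_4] + [v_0,v_3].
This gives a 18×12 integer matrix of rank 12; reducing to Smith normal form yields diagonal entries (1,1,1,1,1,1,1,1,1,1,1,2).

Reading off H_k = ker ∂_k / im ∂_{k+1}:

  H_0: rank C_0 − rank ∂_1 = 7 − 6 = 1, and the invariant factors of ∂_1 are all 1, so H_0 ≅ Z.
  H_1: rank ker ∂_1 − rank ∂_2 = (18 − 6) − 12 = 0, and ∂_2 has invariant factor 2 > 1, so H_1 ≅ Z/2.
  H_2: rank ker ∂_2 − rank ∂_3 = (12 − 12) − 0 = 0, and there is no ∂_3, so H_2 ≅ 0.

H_0 = Z,  H_1 = Z/2,  H_2 = 0.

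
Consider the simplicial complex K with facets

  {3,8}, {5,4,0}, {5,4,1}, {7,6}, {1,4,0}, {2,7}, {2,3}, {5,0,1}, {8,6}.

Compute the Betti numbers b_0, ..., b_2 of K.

b_0 = 2, b_1 = 1, b_2 = 1.

Take the total order 0 < 1 < 2 < 3 < 4 < 5 < 6 < 7 < 8 on the vertex set. Then K (dimension 2) consists of the simplices:

  0-simplices (9): [0], [1], [2], [3], [4], [5], [6], [7], [8]
  1-simplices (11): [0,1], [0,4], [0,5], [1,4], [1,5], [2,3], [2,7], [3,8], [4,5], [6,7], [6,8]
  2-simplices (4): [0,1,4], [0,1,5], [0,4,5], [1,4,5]

so the chain groups are C_0 ≅ Z^9, C_1 ≅ Z^11, C_2 ≅ Z^4.

The boundary map ∂_1: C_1 → C_0 maps an edge to its endpoints' difference, ∂[p,q] = q − p.
The resulting 9×11 matrix has rank 7, and its Smith normal form has invariant factors (1,1,1,1,1,1,1).

Boundary ∂_2: C_2 → C_1 sends each 2-simplex [p,q,r] to [q,r] − [p,r] + [p,q]. For instance
  ∂[1,4,5] = [4,5] − [1,5] + [1,4],
  ∂[0,1,4] = [1,4] − [0,4] + [0,1].
This gives a 11×4 integer matrix of rank 3; reducing to Smith normal form yields diagonal entries (1,1,1).

Reading off H_k = ker ∂_k / im ∂_{k+1}:

  H_0: rank C_0 − rank ∂_1 = 9 − 7 = 2, and the invariant factors of ∂_1 are all 1, so H_0 = Z^2.
  H_1: rank ker ∂_1 − rank ∂_2 = (11 − 7) − 3 = 1, and the invariant factors of ∂_2 are all 1, so H_1 = Z.
  H_2: rank ker ∂_2 − rank ∂_3 = (4 − 3) − 0 = 1, and there is no ∂_3, so H_2 = Z.

As a check, the Euler characteristic is 9 − 11 + 4 = 2, which agrees with 2 − 1 + 1 = 2.
(K is a triangulation of the disjoint union of the circle S^1 and the 2-sphere S^2.)

Hence the Betti numbers are b_0 = 2, b_1 = 1, b_2 = 1.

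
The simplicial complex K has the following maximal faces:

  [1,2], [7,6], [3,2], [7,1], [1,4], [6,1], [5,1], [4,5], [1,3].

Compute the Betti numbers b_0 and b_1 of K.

b_0 = 1, b_1 = 3.

Take the total order 1 < 2 < 3 < 4 < 5 < 6 < 7 on the vertex set. Then K (dimension 1) consists of the simplices:

  0-simplices (7): [1], [2], [3], [4], [5], [6], [7]
  1-simplices (9): [1,2], [1,3], [1,4], [1,5], [1,6], [1,7], [2,3], [4,5], [6,7]

giving chain groups C_0 ≅ Z^7, C_1 ≅ Z^9.

∂_1: C_1 → C_0 maps an edge to its endpoints' difference, ∂[p,q] = q − p.
This gives a 7×9 integer matrix of rank 6; reducing to Smith normal form yields diagonal entries (1,1,1,1,1,1).

From H_k ≅ ker(∂_k) / im(∂_{k+1}) we obtain:

  H_0: rank C_0 − rank ∂_1 = 7 − 6 = 1, and the invariant factors of ∂_1 are all 1, so H_0 = Z.
  H_1: rank ker ∂_1 − rank ∂_2 = (9 − 6) − 0 = 3, and there is no ∂_2, so H_1 = Z^3.

As a check, the Euler characteristic is 7 − 9 = -2, which agrees with 1 − 3 = -2.
(K is a triangulation of a wedge of 3 circles.)

Hence the Betti numbers are b_0 = 1, b_1 = 3.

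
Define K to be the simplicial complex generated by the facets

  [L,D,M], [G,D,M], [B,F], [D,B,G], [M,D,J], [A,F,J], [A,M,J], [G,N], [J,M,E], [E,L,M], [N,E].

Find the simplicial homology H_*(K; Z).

Order the vertices as A < B < D < E < F < G < J < L < M < N. Listing each simplex with vertices in this order, K has dimension 2 with simplices:

  0-simplices (10): A, B, D, E, F, G, J, L, M, N
  1-simplices (19): AF, AJ, AM, BD, BF, BG, DG, DJ, DL, DM, EJ, EL, EM, EN, FJ, GM, GN, JM, LM
  2-simplices (8): AFJ, AJM, BDG, DGM, DJM, DLM, EJM, ELM

Hence C_0 ≅ Z^10, C_1 ≅ Z^19, C_2 ≅ Z^8.

∂_1: C_1 → C_0 sends each edge [p,q] (with p < q) to q − p.
This gives a 10×19 integer matrix of rank 9; reducing to Smith normal form yields diagonal entries (1,1,1,1,1,1,1,1,1).

The boundary map ∂_2: C_2 → C_1 maps a triangle to the signed sum of its edges. For instance
  ∂DGM = GM − DM + DG,
  ∂DJM = JM − DM + DJ.
As a 19×8 matrix over Z this has rank 8, with invariant factors (1,1,1,1,1,1,1,1).

From H_k ≅ ker(∂_k) / im(∂_{k+1}) we obtain:

  H_0: rank C_0 − rank ∂_1 = 10 − 9 = 1, and the invariant factors of ∂_1 are all 1, so H_0 ≅ Z.
  H_1: rank ker ∂_1 − rank ∂_2 = (19 − 9) − 8 = 2, and the invariant factors of ∂_2 are all 1, so H_1 ≅ Z^2.
  H_2: rank ker ∂_2 − rank ∂_3 = (8 − 8) − 0 = 0, and there is no ∂_3, so H_2 ≅ 0.

H_0 = Z,  H_1 = Z^2,  H_2 = 0.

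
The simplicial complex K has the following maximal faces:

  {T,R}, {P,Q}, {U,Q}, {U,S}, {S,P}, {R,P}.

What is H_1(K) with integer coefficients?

H_1 = Z.

Order the vertices as P < Q < R < S < T < U. Listing each simplex with vertices in this order, K has dimension 1 with simplices:

  0-simplices (6): P, Q, R, S, T, U
  1-simplices (6): PQ, PR, PS, QU, RT, SU

giving chain groups C_0 ≅ Z^6, C_1 ≅ Z^6.

∂_1: C_1 → C_0 maps an edge to its endpoints' difference, ∂[p,q] = q − p. For instance
  ∂SU = U − S.
This gives a 6×6 integer matrix of rank 5; reducing to Smith normal form yields diagonal entries (1,1,1,1,1).

Now H_k = ker ∂_k / im ∂_{k+1}, so:

  H_1: rank ker ∂_1 − rank ∂_2 = (6 − 5) − 0 = 1, and there is no ∂_2, so H_1 = Z.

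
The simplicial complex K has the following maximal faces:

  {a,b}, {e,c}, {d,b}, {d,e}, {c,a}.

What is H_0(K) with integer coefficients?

Take the total order a < b < c < d < e on the vertex set. Then K (dimension 1) consists of the simplices:

  0-simplices (5): a, b, c, d, e
  1-simplices (5): ab, ac, bd, ce, de

so the chain groups are C_0 ≅ Z^5, C_1 ≅ Z^5.

∂_1: C_1 → C_0 maps an edge to its endpoints' difference, ∂[p,q] = q − p. For instance
  ∂de = e − d.
As a 5×5 matrix over Z this has rank 4, with invariant factors (1,1,1,1).

Now H_k = ker ∂_k / im ∂_{k+1}, so:

  H_0: rank C_0 − rank ∂_1 = 5 − 4 = 1, and the invariant factors of ∂_1 are all 1, so H_0 ≅ Z.

(K is a triangulation of the circle S^1.)

H_0 = Z.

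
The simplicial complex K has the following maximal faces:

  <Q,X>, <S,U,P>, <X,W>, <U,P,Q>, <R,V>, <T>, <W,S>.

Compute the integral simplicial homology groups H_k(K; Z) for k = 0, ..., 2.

H_0 ≅ Z^3,  H_1 ≅ Z,  H_2 = 0.

Take the total order P < Q < R < S < T < U < V < W < X on the vertex set. Then K (dimension 2) consists of the simplices:

  0-simplices (9): P, Q, R, S, T, U, V, W, X
  1-simplices (9): PQ, PS, PU, QU, QX, RV, SU, SW, WX
  2-simplices (2): PQU, PSU

giving chain groups C_0 ≅ Z^9, C_1 ≅ Z^9, C_2 ≅ Z^2.

∂_1: C_1 → C_0 maps an edge to its endpoints' difference, ∂[p,q] = q − p. For instance
  ∂PU = U − P.
As a 9×9 matrix over Z this has rank 6, with invariant factors (1,1,1,1,1,1).

The boundary map ∂_2: C_2 → C_1 sends each 2-simplex [p,q,r] to [q,r] − [p,r] + [p,q]. For instance
  ∂PQU = QU − PU + PQ,
  ∂PSU = SU − PU + PS.
The 9×2 boundary matrix has rank 2 and Smith normal form diag(1,1).

Computing H_k = (kernel of ∂_k) / (image of ∂_{k+1}):

  H_0: rank C_0 − rank ∂_1 = 9 − 6 = 3, and the invariant factors of ∂_1 are all 1, so H_0 = Z^3.
  H_1: rank ker ∂_1 − rank ∂_2 = (9 − 6) − 2 = 1, and the invariant factors of ∂_2 are all 1, so H_1 = Z.
  H_2: rank ker ∂_2 − rank ∂_3 = (2 − 2) − 0 = 0, and there is no ∂_3, so H_2 = 0.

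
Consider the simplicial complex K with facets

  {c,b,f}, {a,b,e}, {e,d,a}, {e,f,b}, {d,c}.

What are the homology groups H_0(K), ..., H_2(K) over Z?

Fix the vertex order a < b < c < d < e < f and write every simplex with vertices in increasing order. Then dim K = 2 and the simplices of K are:

  0-simplices (6): a, b, c, d, e, f
  1-simplices (10): ab, ad, ae, bc, be, bf, cd, cf, de, ef
  2-simplices (4): abe, ade, bcf, bef

Hence C_0 ≅ Z^6, C_1 ≅ Z^10, C_2 ≅ Z^4.

The boundary map ∂_1: C_1 → C_0 is given by ∂[p,q] = [q] − [p].
As a 6×10 matrix over Z this has rank 5, with invariant factors (1,1,1,1,1).

The boundary map ∂_2: C_2 → C_1 maps a triangle to the signed sum of its edges. For instance
  ∂ade = de − ae + ad,
  ∂abe = be − ae + ab.
This gives a 10×4 integer matrix of rank 4; reducing to Smith normal form yields diagonal entries (1,1,1,1).

From H_k ≅ ker(∂_k) / im(∂_{k+1}) we obtain:

  H_0: rank C_0 − rank ∂_1 = 6 − 5 = 1, and the invariant factors of ∂_1 are all 1, so H_0 = Z.
  H_1: rank ker ∂_1 − rank ∂_2 = (10 − 5) − 4 = 1, and the invariant factors of ∂_2 are all 1, so H_1 = Z.
  H_2: rank ker ∂_2 − rank ∂_3 = (4 − 4) − 0 = 0, and there is no ∂_3, so H_2 = 0.

H_0 = Z,  H_1 = Z,  H_2 = 0.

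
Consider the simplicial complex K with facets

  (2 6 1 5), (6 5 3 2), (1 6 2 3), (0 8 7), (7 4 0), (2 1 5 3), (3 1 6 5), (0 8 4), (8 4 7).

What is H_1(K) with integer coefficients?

H_1 = 0.

We work with the vertex ordering 0 < 1 < 2 < 3 < 4 < 5 < 6 < 7 < 8. The simplices of K, each written with vertices in increasing order, are:

  0-simplices (9): [0], [1], [2], [3], [4], [5], [6], [7], [8]
  1-simplices (16): [0,4], [0,7], [0,8], [1,2], [1,3], [1,5], [1,6], [2,3], [2,5], [2,6], [3,5], [3,6], [4,7], [4,8], [5,6], [7,8]
  2-simplices (14): [0,4,7], [0,4,8], [0,7,8], [1,2,3], [1,2,5], [1,2,6], [1,3,5], [1,3,6], [1,5,6], [2,3,5], [2,3,6], [2,5,6], [3,5,6], [4,7,8]
  3-simplices (5): [1,2,3,5], [1,2,3,6], [1,2,5,6], [1,3,5,6], [2,3,5,6]

so the chain groups are C_0 ≅ Z^9, C_1 ≅ Z^16, C_2 ≅ Z^14, C_3 ≅ Z^5.

The boundary map ∂_1: C_1 → C_0 sends each edge [p,q] (with p < q) to q − p. For instance
  ∂[0,7] = [7] − [0].
The resulting 9×16 matrix has rank 7, and its Smith normal form has invariant factors (1,1,1,1,1,1,1).

The boundary map ∂_2: C_2 → C_1 sends each 2-simplex [p,q,r] to [q,r] − [p,r] + [p,q]. For instance
  ∂[2,5,6] = [5,6] − [2,6] + [2,5],
  ∂[1,3,5] = [3,5] − [1,5] + [1,3].
The 16×14 boundary matrix has rank 9 and Smith normal form diag(1,1,1,1,1,1,1,1,1).

The boundary map ∂_3: C_3 → C_2 sends each 3-simplex σ to the alternating sum Σ_i (−1)^i (σ with its i-th vertex removed). For instance
  ∂[2,3,5,6] = [3,5,6] − [2,5,6] + [2,3,6] − [2,3,5],
  ∂[1,3,5,6] = [3,5,6] − [1,5,6] + [1,3,6] − [1,3,5].
The resulting 14×5 matrix has rank 4, and its Smith normal form has invariant factors (1,1,1,1).

Computing H_k = (kernel of ∂_k) / (image of ∂_{k+1}):

  H_1: rank ker ∂_1 − rank ∂_2 = (16 − 7) − 9 = 0, and the invariant factors of ∂_2 are all 1, so H_1 ≅ 0.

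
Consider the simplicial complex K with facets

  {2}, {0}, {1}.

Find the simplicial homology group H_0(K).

H_0 ≅ Z^3.

Take the total order 0 < 1 < 2 on the vertex set. Then K (dimension 0) consists of the simplices:

  0-simplices (3): [0], [1], [2]

giving chain groups C_0 ≅ Z^3.

Now H_k = ker ∂_k / im ∂_{k+1}, so:

  H_0: rank C_0 − rank ∂_1 = 3 − 0 = 3, and there is no ∂_1, so H_0 = Z^3.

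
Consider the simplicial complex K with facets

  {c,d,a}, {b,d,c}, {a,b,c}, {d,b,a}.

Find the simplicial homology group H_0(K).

We work with the vertex ordering a < b < c < d. The simplices of K, each written with vertices in increasing order, are:

  0-simplices (4): a, b, c, d
  1-simplices (6): ab, ac, ad, bc, bd, cd
  2-simplices (4): abc, abd, acd, bcd

Hence C_0 ≅ Z^4, C_1 ≅ Z^6, C_2 ≅ Z^4.

∂_1: C_1 → C_0 is given by ∂[p,q] = [q] − [p]. For instance
  ∂ac = c − a.
The resulting 4×6 matrix has rank 3, and its Smith normal form has invariant factors (1,1,1).

Boundary ∂_2: C_2 → C_1 maps a triangle to the signed sum of its edges. For instance
  ∂abc = bc − ac + ab,
  ∂acd = cd − ad + ac.
This gives a 6×4 integer matrix of rank 3; reducing to Smith normal form yields diagonal entries (1,1,1).

Now H_k = ker ∂_k / im ∂_{k+1}, so:

  H_0: rank C_0 − rank ∂_1 = 4 − 3 = 1, and the invariant factors of ∂_1 are all 1, so H_0 ≅ Z.

H_0 = Z.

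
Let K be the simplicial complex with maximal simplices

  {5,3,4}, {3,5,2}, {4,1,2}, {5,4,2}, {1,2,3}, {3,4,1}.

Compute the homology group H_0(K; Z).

H_0 = Z.

We work with the vertex ordering 1 < 2 < 3 < 4 < 5. The simplices of K, each written with vertices in increasing order, are:

  0-simplices (5): [1], [2], [3], [4], [5]
  1-simplices (9): [1,2], [1,3], [1,4], [2,3], [2,4], [2,5], [3,4], [3,5], [4,5]
  2-simplices (6): [1,2,3], [1,2,4], [1,3,4], [2,3,5], [2,4,5], [3,4,5]

so the chain groups are C_0 ≅ Z^5, C_1 ≅ Z^9, C_2 ≅ Z^6.

∂_1: C_1 → C_0 is given by ∂[p,q] = [q] − [p]. For instance
  ∂[2,5] = [5] − [2].
This gives a 5×9 integer matrix of rank 4; reducing to Smith normal form yields diagonal entries (1,1,1,1).

The boundary map ∂_2: C_2 → C_1 maps a triangle to the signed sum of its edges. For instance
  ∂[1,3,4] = [3,4] − [1,4] + [1,3],
  ∂[2,3,5] = [3,5] − [2,5] + [2,3].
The resulting 9×6 matrix has rank 5, and its Smith normal form has invariant factors (1,1,1,1,1).

From H_k ≅ ker(∂_k) / im(∂_{k+1}) we obtain:

  H_0: rank C_0 − rank ∂_1 = 5 − 4 = 1, and the invariant factors of ∂_1 are all 1, so H_0 = Z.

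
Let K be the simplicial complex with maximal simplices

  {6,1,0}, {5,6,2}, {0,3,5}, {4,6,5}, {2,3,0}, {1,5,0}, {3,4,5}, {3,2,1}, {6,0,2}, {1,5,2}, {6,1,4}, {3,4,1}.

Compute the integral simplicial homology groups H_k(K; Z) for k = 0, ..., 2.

H_0 ≅ Z,  H_1 ≅ Z/2,  H_2 = 0.

Take the total order 0 < 1 < 2 < 3 < 4 < 5 < 6 on the vertex set. Then K (dimension 2) consists of the simplices:

  0-simplices (7): [0], [1], [2], [3], [4], [5], [6]
  1-simplices (18): [0,1], [0,2], [0,3], [0,5], [0,6], [1,2], [1,3], [1,4], [1,5], [1,6], [2,3], [2,5], [2,6], [3,4], [3,5], [4,5], [4,6], [5,6]
  2-simplices (12): [0,1,5], [0,1,6], [0,2,3], [0,2,6], [0,3,5], [1,2,3], [1,2,5], [1,3,4], [1,4,6], [2,5,6], [3,4,5], [4,5,6]

so the chain groups are C_0 ≅ Z^7, C_1 ≅ Z^18, C_2 ≅ Z^12.

The boundary map ∂_1: C_1 → C_0 maps an edge to its endpoints' difference, ∂[p,q] = q − p. For instance
  ∂[4,5] = [5] − [4].
As a 7×18 matrix over Z this has rank 6, with invariant factors (1,1,1,1,1,1).

∂_2: C_2 → C_1 maps a triangle to the signed sum of its edges. For instance
  ∂[0,3,5] = [3,5] − [0,5] + [0,3],
  ∂[0,2,6] = [2,6] − [0,6] + [0,2].
The resulting 18×12 matrix has rank 12, and its Smith normal form has invariant factors (1,1,1,1,1,1,1,1,1,1,1,2).

Reading off H_k = ker ∂_k / im ∂_{k+1}:

  H_0: rank C_0 − rank ∂_1 = 7 − 6 = 1, and the invariant factors of ∂_1 are all 1, so H_0 = Z.
  H_1: rank ker ∂_1 − rank ∂_2 = (18 − 6) − 12 = 0, and ∂_2 has invariant factor 2 > 1, so H_1 = Z/2.
  H_2: rank ker ∂_2 − rank ∂_3 = (12 − 12) − 0 = 0, and there is no ∂_3, so H_2 = 0.

As a check, the Euler characteristic is 7 − 18 + 12 = 1, which agrees with 1 − 0 + 0 = 1.
(K is a triangulation of the real projective plane RP^2.)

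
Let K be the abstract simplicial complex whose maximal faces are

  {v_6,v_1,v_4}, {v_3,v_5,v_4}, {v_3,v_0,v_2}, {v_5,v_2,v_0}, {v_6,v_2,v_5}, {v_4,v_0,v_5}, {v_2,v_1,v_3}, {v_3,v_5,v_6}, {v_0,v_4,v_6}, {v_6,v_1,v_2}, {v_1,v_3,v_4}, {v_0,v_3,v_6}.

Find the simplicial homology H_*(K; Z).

H_0 ≅ Z,  H_1 ≅ Z/2,  H_2 = 0.

Take the total order v_0 < v_1 < v_2 < v_3 < v_4 < v_5 < v_6 on the vertex set. Then K (dimension 2) consists of the simplices:

  0-simplices (7): [v_0], [v_1], [v_2], [v_3], [v_4], [v_5], [v_6]
  1-simplices (18): (18 of them)
  2-simplices (12): (12 of them)

giving chain groups C_0 ≅ Z^7, C_1 ≅ Z^18, C_2 ≅ Z^12.

Boundary ∂_1: C_1 → C_0 sends each edge [p,q] (with p < q) to q − p.
As a 7×18 matrix over Z this has rank 6, with invariant factors (1,1,1,1,1,1).

Boundary ∂_2: C_2 → C_1 sends each 2-simplex [p,q,r] to [q,r] − [p,r] + [p,q]. For instance
  ∂[v_0,v_2,v_5] = [v_2,v_5] − [v_0,v_5] + [v_0,v_2],
  ∂[v_2,v_5,v_6] = [v_5,v_6] − [v_2,v_6] + [v_2,v_5].
The resulting 18×12 matrix has rank 12, and its Smith normal form has invariant factors (1,1,1,1,1,1,1,1,1,1,1,2).

Computing H_k = (kernel of ∂_k) / (image of ∂_{k+1}):

  H_0: rank C_0 − rank ∂_1 = 7 − 6 = 1, and the invariant factors of ∂_1 are all 1, so H_0 ≅ Z.
  H_1: rank ker ∂_1 − rank ∂_2 = (18 − 6) − 12 = 0, and ∂_2 has invariant factor 2 > 1, so H_1 ≅ Z/2.
  H_2: rank ker ∂_2 − rank ∂_3 = (12 − 12) − 0 = 0, and there is no ∂_3, so H_2 ≅ 0.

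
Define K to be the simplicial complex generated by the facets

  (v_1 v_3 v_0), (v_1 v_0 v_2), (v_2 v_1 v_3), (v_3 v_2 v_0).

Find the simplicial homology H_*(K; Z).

We work with the vertex ordering v_0 < v_1 < v_2 < v_3. The simplices of K, each written with vertices in increasing order, are:

  0-simplices (4): [v_0], [v_1], [v_2], [v_3]
  1-simplices (6): [v_0,v_1], [v_0,v_2], [v_0,v_3], [v_1,v_2], [v_1,v_3], [v_2,v_3]
  2-simplices (4): [v_0,v_1,v_2], [v_0,v_1,v_3], [v_0,v_2,v_3], [v_1,v_2,v_3]

Hence C_0 ≅ Z^4, C_1 ≅ Z^6, C_2 ≅ Z^4.

The boundary map ∂_1: C_1 → C_0 maps an edge to its endpoints' difference, ∂[p,q] = q − p. For instance
  ∂[v_0,v_3] = [v_3] − [v_0].
The resulting 4×6 matrix has rank 3, and its Smith normal form has invariant factors (1,1,1).

∂_2: C_2 → C_1 acts by ∂[p,q,r] = [q,r] − [p,r] + [p,q]. For instance
  ∂[v_1,v_2,v_3] = [v_2,v_3] − [v_1,v_3] + [v_1,v_2],
  ∂[v_0,v_1,v_3] = [v_1,v_3] − [v_0,v_3] + [v_0,v_1].
This gives a 6×4 integer matrix of rank 3; reducing to Smith normal form yields diagonal entries (1,1,1).

Reading off H_k = ker ∂_k / im ∂_{k+1}:

  H_0: rank C_0 − rank ∂_1 = 4 − 3 = 1, and the invariant factors of ∂_1 are all 1, so H_0 = Z.
  H_1: rank ker ∂_1 − rank ∂_2 = (6 − 3) − 3 = 0, and the invariant factors of ∂_2 are all 1, so H_1 = 0.
  H_2: rank ker ∂_2 − rank ∂_3 = (4 − 3) − 0 = 1, and there is no ∂_3, so H_2 = Z.

H_0 ≅ Z,  H_1 = 0,  H_2 ≅ Z.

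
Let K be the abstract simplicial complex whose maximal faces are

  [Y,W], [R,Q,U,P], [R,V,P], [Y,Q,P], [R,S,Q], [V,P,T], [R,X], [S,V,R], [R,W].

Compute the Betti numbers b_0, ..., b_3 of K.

b_0 = 1, b_1 = 1, b_2 = 0, b_3 = 0.

Order the vertices as P < Q < R < S < T < U < V < W < X < Y. Listing each simplex with vertices in this order, K has dimension 3 with simplices:

  0-simplices (10): P, Q, R, S, T, U, V, W, X, Y
  1-simplices (18): PQ, PR, PT, PU, PV, PY, QR, QS, QU, QY, RS, RU, RV, RW, RX, SV, TV, WY
  2-simplices (9): PQR, PQU, PQY, PRU, PRV, PTV, QRS, QRU, RSV
  3-simplices (1): PQRU

so the chain groups are C_0 ≅ Z^10, C_1 ≅ Z^18, C_2 ≅ Z^9, C_3 ≅ Z^1.

Boundary ∂_1: C_1 → C_0 sends each edge [p,q] (with p < q) to q − p.
This gives a 10×18 integer matrix of rank 9; reducing to Smith normal form yields diagonal entries (1,1,1,1,1,1,1,1,1).

Boundary ∂_2: C_2 → C_1 sends each 2-simplex [p,q,r] to [q,r] − [p,r] + [p,q]. For instance
  ∂PRV = RV − PV + PR,
  ∂PTV = TV − PV + PT.
The 18×9 boundary matrix has rank 8 and Smith normal form diag(1,1,1,1,1,1,1,1).

Boundary ∂_3: C_3 → C_2 sends each 3-simplex σ to the alternating sum Σ_i (−1)^i (σ with its i-th vertex removed). For instance
  ∂PQRU = QRU − PRU + PQU − PQR.
As a 9×1 matrix over Z this has rank 1, with invariant factors (1).

Now H_k = ker ∂_k / im ∂_{k+1}, so:

  H_0: rank C_0 − rank ∂_1 = 10 − 9 = 1, and the invariant factors of ∂_1 are all 1, so H_0 = Z.
  H_1: rank ker ∂_1 − rank ∂_2 = (18 − 9) − 8 = 1, and the invariant factors of ∂_2 are all 1, so H_1 = Z.
  H_2: rank ker ∂_2 − rank ∂_3 = (9 − 8) − 1 = 0, and the invariant factors of ∂_3 are all 1, so H_2 = 0.
  H_3: rank ker ∂_3 − rank ∂_4 = (1 − 1) − 0 = 0, and there is no ∂_4, so H_3 = 0.

As a check, the Euler characteristic is 10 − 18 + 9 − 1 = 0, which agrees with 1 − 1 + 0 − 0 = 0.

Hence the Betti numbers are b_0 = 1, b_1 = 1, b_2 = 0, b_3 = 0.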